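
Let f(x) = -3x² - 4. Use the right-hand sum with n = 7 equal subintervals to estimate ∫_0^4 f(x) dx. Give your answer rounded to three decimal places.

Δx = (4 − 0)/7 = 4/7.
Right endpoints: 4/7, 8/7, 12/7, 16/7, 20/7, 24/7, 4.
f(4/7) = -244/49, f(8/7) = -388/49, f(12/7) = -628/49, f(16/7) = -964/49, f(20/7) = -1396/49, f(24/7) = -1924/49, f(4) = -52.
Sum = Δx · [f(4/7) + f(8/7) + f(12/7) + ...].
Sum ≈ -94.367.

-94.367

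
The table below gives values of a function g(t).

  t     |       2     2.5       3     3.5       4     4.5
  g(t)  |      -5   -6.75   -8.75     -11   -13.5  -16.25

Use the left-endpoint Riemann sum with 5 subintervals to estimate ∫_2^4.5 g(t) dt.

Δt = 0.5.
Sum = 0.5·[(-5) + (-6.75) + (-8.75) + (-11) + (-13.5)] = -22.5.

-22.5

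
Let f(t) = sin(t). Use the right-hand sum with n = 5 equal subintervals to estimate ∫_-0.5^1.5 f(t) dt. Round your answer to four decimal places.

1.0914

Δt = (1.5 − (-0.5))/5 = 0.4.
Right endpoints: -0.1, 0.3, 0.7, 1.1, 1.5.
f(-0.1) ≈ -0.0998, f(0.3) ≈ 0.2955, f(0.7) ≈ 0.6442, f(1.1) ≈ 0.8912, f(1.5) ≈ 0.9975.
Sum = Δt · [f(-0.1) + f(0.3) + f(0.7) + f(1.1) + f(1.5)].
Sum ≈ 1.0914.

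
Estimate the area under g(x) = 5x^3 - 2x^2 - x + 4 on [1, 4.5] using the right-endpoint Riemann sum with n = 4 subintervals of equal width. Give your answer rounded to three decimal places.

651.923

Δx = (4.5 − 1)/4 = 0.875.
Right endpoints: 1.875, 2.75, 3.625, 4.5.
g(1.875) = 14363/512, g(2.75) = 90.109375, g(3.625) = 108681/512, g(4.5) = 414.625.
Sum = Δx · [g(1.875) + g(2.75) + g(3.625) + g(4.5)].
Sum ≈ 651.923.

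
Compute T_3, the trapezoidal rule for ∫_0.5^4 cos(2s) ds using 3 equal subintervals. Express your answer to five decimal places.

0.03689

Δs = (4 − 0.5)/3 = 7/6.
f(0.5) ≈ 0.54030, f(5/3) ≈ -0.98167, f(17/6) ≈ 0.81590, f(4) ≈ -0.14550.
T_3 = (Δs/2)·[f(s_0) + 2f(s_1) + 2f(s_2) + f(s_3)].
Sum ≈ 0.03689.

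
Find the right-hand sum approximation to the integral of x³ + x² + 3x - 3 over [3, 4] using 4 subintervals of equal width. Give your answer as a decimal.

69.578125

Δx = (4 − 3)/4 = 0.25.
Right endpoints: 3.25, 3.5, 3.75, 4.
f(3.25) = 51.640625, f(3.5) = 62.625, f(3.75) = 75.046875, f(4) = 89.
Sum = Δx · [f(3.25) + f(3.5) + f(3.75) + f(4)].
Sum = 69.578125.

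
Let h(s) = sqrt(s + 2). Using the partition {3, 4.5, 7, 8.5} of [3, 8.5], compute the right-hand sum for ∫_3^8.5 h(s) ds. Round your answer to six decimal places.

16.184820

Subinterval widths: 1.5, 2.5, 1.5.
Right endpoints: 4.5, 7, 8.5.
h(4.5) ≈ 2.549510, h(7) ≈ 3.000000, h(8.5) ≈ 3.240370.
Sum = Σ Δs_i · h(s_i).
Sum ≈ 16.184820.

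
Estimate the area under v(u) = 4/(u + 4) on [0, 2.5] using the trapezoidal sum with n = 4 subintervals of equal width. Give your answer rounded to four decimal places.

1.9471

Δu = (2.5 − 0)/4 = 0.625.
v(0) = 1, v(0.625) = 32/37, v(1.25) = 16/21, v(1.875) = 32/47, v(2.5) = 8/13.
T_4 = (Δu/2)·[v(u_0) + 2v(u_1) + 2v(u_2) + 2v(u_3) + v(u_4)].
Sum ≈ 1.9471.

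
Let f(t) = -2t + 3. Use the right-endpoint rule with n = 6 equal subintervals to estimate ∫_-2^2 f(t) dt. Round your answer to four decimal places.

9.3333

Δt = (2 − (-2))/6 = 2/3.
Right endpoints: -4/3, -2/3, 0, 2/3, 4/3, 2.
f(-4/3) = 17/3, f(-2/3) = 13/3, f(0) = 3, f(2/3) = 5/3, f(4/3) = 1/3, f(2) = -1.
Sum = Δt · [f(-4/3) + f(-2/3) + f(0) + ...].
Sum ≈ 9.3333.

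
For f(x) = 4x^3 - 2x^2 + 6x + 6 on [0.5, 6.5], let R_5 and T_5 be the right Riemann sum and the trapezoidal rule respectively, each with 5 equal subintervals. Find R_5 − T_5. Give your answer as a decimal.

630

R_5 = 2451.6.
T_5 = 1821.6.
R_5 − T_5 = 630.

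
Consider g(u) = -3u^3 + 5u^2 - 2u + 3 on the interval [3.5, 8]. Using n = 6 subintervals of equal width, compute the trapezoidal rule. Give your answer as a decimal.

-2235.55078125

Δu = (8 − 3.5)/6 = 0.75.
g(3.5) = -71.375, g(4.25) = -145.484375, g(5) = -257, g(5.75) = -413.515625, g(6.5) = -622.625, g(7.25) = -891.921875, g(8) = -1229.
T_6 = (Δu/2)·[g(u_0) + 2g(u_1) + ... + 2g(u_{5}) + g(u_6)].
Sum = -2235.55078125.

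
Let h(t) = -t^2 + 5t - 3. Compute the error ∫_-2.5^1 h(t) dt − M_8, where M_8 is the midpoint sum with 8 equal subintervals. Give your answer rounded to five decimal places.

-0.05583

Exact integral: ∫_-2.5^1 h(t) dt ≈ -29.1666667.
M_8 ≈ -29.1108398.
Error ≈ -29.1666667 − (-29.1108398) ≈ -0.05583.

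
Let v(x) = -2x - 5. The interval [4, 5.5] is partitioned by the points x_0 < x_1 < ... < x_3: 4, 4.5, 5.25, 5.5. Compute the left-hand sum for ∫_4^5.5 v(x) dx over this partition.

-20.875

Subinterval widths: 0.5, 0.75, 0.25.
Left endpoints: 4, 4.5, 5.25.
v(4) = -13, v(4.5) = -14, v(5.25) = -15.5.
Sum = Σ Δx_i · v(x_i).
Sum = -20.875.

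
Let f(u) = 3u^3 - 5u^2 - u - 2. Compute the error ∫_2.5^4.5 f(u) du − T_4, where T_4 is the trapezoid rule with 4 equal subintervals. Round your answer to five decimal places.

Exact integral: ∫_2.5^4.5 f(u) du ≈ 141.4166667.
T_4 = 143.625.
Error ≈ 141.4166667 − 143.625 ≈ -2.20833.

-2.20833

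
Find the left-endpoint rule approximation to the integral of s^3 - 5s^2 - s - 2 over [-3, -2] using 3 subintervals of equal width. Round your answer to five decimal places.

-54.81481

Δs = (-2 − (-3))/3 = 1/3.
Left endpoints: -3, -8/3, -7/3.
f(-3) = -71, f(-8/3) = -1454/27, f(-7/3) = -1069/27.
Sum = Δs · [f(-3) + f(-8/3) + f(-7/3)].
Sum ≈ -54.81481.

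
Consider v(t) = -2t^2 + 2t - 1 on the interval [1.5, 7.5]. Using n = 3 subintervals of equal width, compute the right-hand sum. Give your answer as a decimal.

-335

Δt = (7.5 − 1.5)/3 = 2.
Right endpoints: 3.5, 5.5, 7.5.
v(3.5) = -18.5, v(5.5) = -50.5, v(7.5) = -98.5.
Sum = Δt · [v(3.5) + v(5.5) + v(7.5)].
Sum = -335.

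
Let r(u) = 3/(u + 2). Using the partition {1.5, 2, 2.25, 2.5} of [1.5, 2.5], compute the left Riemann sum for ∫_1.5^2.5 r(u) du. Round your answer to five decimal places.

0.79254

Subinterval widths: 0.5, 0.25, 0.25.
Left endpoints: 1.5, 2, 2.25.
r(1.5) = 6/7, r(2) = 0.75, r(2.25) = 12/17.
Sum = Σ Δu_i · r(u_i).
Sum ≈ 0.79254.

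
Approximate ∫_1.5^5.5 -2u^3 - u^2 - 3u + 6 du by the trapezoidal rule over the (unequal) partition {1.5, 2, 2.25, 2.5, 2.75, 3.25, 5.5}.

Subinterval widths: 0.5, 0.25, 0.25, 0.25, 0.5, 2.25.
f(1.5) = -7.5, f(2) = -20, f(2.25) = -28.59375, f(2.5) = -39, f(2.75) = -51.40625, f(3.25) = -82.96875, f(5.5) = -373.5.
On each subinterval the trapezoid contributes (Δu_i/2)·[f(u_{i-1}) + f(u_i)].
Sum = -579.8203125.

-579.8203125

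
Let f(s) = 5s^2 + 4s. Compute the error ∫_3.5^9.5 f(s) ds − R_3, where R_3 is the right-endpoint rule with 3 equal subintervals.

Exact integral: ∫_3.5^9.5 f(s) ds = 1513.5.
R_3 = 1947.5.
Error = 1513.5 − 1947.5 = -434.

-434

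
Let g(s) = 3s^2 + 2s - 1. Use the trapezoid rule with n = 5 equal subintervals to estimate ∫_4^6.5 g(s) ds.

Δs = (6.5 − 4)/5 = 0.5.
g(4) = 55, g(4.5) = 68.75, g(5) = 84, g(5.5) = 100.75, g(6) = 119, g(6.5) = 138.75.
T_5 = (Δs/2)·[g(s_0) + 2g(s_1) + ... + 2g(s_{4}) + g(s_5)].
Sum = 234.6875.

234.6875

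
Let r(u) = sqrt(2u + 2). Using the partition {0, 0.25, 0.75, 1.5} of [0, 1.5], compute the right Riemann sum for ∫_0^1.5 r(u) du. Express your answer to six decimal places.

Subinterval widths: 0.25, 0.5, 0.75.
Right endpoints: 0.25, 0.75, 1.5.
r(0.25) ≈ 1.581139, r(0.75) ≈ 1.870829, r(1.5) ≈ 2.236068.
Sum = Σ Δu_i · r(u_i).
Sum ≈ 3.007750.

3.007750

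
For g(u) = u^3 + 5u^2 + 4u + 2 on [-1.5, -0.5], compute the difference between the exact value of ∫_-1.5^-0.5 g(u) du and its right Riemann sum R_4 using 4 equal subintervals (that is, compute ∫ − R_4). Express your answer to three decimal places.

0.323

Exact integral: ∫_-1.5^-0.5 g(u) du ≈ 2.16667.
R_4 = 1.84375.
Error ≈ 2.16667 − 1.84375 ≈ 0.323.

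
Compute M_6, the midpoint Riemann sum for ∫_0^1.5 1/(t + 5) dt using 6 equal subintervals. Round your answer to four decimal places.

0.2623

Δt = (1.5 − 0)/6 = 0.25.
Midpoints: 0.125, 0.375, 0.625, 0.875, 1.125, 1.375.
f(0.125) = 8/41, f(0.375) = 8/43, f(0.625) = 8/45, f(0.875) = 8/47, f(1.125) = 8/49, f(1.375) = 8/51.
Sum = Δt · [f(0.125) + f(0.375) + f(0.625) + ...].
Sum ≈ 0.2623.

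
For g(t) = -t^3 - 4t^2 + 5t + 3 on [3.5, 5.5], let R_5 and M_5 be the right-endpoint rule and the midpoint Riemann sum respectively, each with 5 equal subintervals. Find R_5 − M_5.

R_5 = -342.95.
M_5 = -304.45.
R_5 − M_5 = -38.5.

-38.5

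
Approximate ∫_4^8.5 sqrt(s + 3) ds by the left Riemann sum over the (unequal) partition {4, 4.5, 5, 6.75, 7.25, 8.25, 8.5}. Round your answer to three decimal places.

13.243

Subinterval widths: 0.5, 0.5, 1.75, 0.5, 1, 0.25.
Left endpoints: 4, 4.5, 5, 6.75, 7.25, 8.25.
f(4) ≈ 2.646, f(4.5) ≈ 2.739, f(5) ≈ 2.828, f(6.75) ≈ 3.122, f(7.25) ≈ 3.202, f(8.25) ≈ 3.354.
Sum = Σ Δs_i · f(s_i).
Sum ≈ 13.243.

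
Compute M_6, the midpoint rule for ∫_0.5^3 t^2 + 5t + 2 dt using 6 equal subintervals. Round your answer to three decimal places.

35.797

Δt = (3 − 0.5)/6 = 5/12.
Midpoints: 17/24, 1.125, 37/24, 47/24, 2.375, 67/24.
f(17/24) = 3481/576, f(1.125) = 8.890625, f(37/24) = 6961/576, f(47/24) = 9001/576, f(2.375) = 19.515625, f(67/24) = 13681/576.
Sum = Δt · [f(17/24) + f(1.125) + f(37/24) + ...].
Sum ≈ 35.797.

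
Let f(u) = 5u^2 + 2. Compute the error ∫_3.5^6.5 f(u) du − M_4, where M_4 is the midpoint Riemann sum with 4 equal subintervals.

0.703125

Exact integral: ∫_3.5^6.5 f(u) du = 392.25.
M_4 = 391.546875.
Error = 392.25 − 391.546875 = 0.703125.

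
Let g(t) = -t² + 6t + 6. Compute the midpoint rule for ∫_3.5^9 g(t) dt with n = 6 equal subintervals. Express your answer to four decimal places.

Δt = (9 − 3.5)/6 = 11/12.
Midpoints: 95/24, 4.875, 139/24, 161/24, 7.625, 205/24.
g(95/24) = 8111/576, g(4.875) = 11.484375, g(139/24) = 4151/576, g(161/24) = 719/576, g(7.625) = -6.390625, g(205/24) = -9049/576.
Sum = Δt · [g(95/24) + g(4.875) + g(139/24) + ...].
Sum ≈ 10.9268.

10.9268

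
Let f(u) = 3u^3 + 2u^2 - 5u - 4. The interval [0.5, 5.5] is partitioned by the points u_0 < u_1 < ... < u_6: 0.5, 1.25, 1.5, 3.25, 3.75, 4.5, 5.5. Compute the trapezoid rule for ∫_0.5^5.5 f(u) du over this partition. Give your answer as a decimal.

Subinterval widths: 0.75, 0.25, 1.75, 0.5, 0.75, 1.
f(0.5) = -5.625, f(1.25) = -1.265625, f(1.5) = 3.125, f(3.25) = 103.859375, f(3.75) = 163.578125, f(4.5) = 287.375, f(5.5) = 528.125.
On each subinterval the trapezoid contributes (Δu_i/2)·[f(u_{i-1}) + f(u_i)].
Sum = 734.9765625.

734.9765625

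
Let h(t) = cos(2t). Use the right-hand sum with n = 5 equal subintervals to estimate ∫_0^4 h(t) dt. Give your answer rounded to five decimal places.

Δt = (4 − 0)/5 = 0.8.
Right endpoints: 0.8, 1.6, 2.4, 3.2, 4.
h(0.8) ≈ -0.02920, h(1.6) ≈ -0.99829, h(2.4) ≈ 0.08750, h(3.2) ≈ 0.99318, h(4) ≈ -0.14550.
Sum = Δt · [h(0.8) + h(1.6) + h(2.4) + h(3.2) + h(4)].
Sum ≈ -0.07385.

-0.07385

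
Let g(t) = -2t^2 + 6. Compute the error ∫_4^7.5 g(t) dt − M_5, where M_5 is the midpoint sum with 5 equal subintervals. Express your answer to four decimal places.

Exact integral: ∫_4^7.5 g(t) dt ≈ -217.583333.
M_5 = -217.2975.
Error ≈ -217.583333 − (-217.2975) ≈ -0.2858.

-0.2858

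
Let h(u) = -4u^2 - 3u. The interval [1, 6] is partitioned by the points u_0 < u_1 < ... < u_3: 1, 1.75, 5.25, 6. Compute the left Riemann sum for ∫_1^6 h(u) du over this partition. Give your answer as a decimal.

-161

Subinterval widths: 0.75, 3.5, 0.75.
Left endpoints: 1, 1.75, 5.25.
h(1) = -7, h(1.75) = -17.5, h(5.25) = -126.
Sum = Σ Δu_i · h(u_i).
Sum = -161.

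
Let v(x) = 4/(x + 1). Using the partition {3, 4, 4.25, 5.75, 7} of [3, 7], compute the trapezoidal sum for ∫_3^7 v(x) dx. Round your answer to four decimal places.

Subinterval widths: 1, 0.25, 1.5, 1.25.
v(3) = 1, v(4) = 0.8, v(4.25) = 16/21, v(5.75) = 16/27, v(7) = 0.5.
On each subinterval the trapezoid contributes (Δx_i/2)·[v(x_{i-1}) + v(x_i)].
Sum ≈ 2.7940.

2.7940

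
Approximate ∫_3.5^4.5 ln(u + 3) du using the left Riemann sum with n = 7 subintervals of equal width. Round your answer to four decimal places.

1.9348

Δu = (4.5 − 3.5)/7 = 1/7.
Left endpoints: 3.5, 51/14, 53/14, 55/14, 57/14, 59/14, 61/14.
f(3.5) ≈ 1.8718, f(51/14) ≈ 1.8935, f(53/14) ≈ 1.9148, f(55/14) ≈ 1.9357, f(57/14) ≈ 1.9561, f(59/14) ≈ 1.9761, f(61/14) ≈ 1.9957.
Sum = Δu · [f(3.5) + f(51/14) + f(53/14) + ...].
Sum ≈ 1.9348.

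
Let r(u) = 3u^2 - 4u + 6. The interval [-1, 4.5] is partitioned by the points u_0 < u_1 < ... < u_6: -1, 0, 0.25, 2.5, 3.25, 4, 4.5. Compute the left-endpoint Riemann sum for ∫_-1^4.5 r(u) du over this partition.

Subinterval widths: 1, 0.25, 2.25, 0.75, 0.75, 0.5.
Left endpoints: -1, 0, 0.25, 2.5, 3.25, 4.
r(-1) = 13, r(0) = 6, r(0.25) = 5.1875, r(2.5) = 14.75, r(3.25) = 24.6875, r(4) = 38.
Sum = Σ Δu_i · r(u_i).
Sum = 74.75.

74.75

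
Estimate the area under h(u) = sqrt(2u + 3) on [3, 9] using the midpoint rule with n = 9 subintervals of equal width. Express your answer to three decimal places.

Δu = (9 − 3)/9 = 2/3.
Midpoints: 10/3, 4, 14/3, 16/3, 6, 20/3, 22/3, 8, 26/3.
h(10/3) ≈ 3.109, h(4) ≈ 3.317, h(14/3) ≈ 3.512, h(16/3) ≈ 3.697, h(6) ≈ 3.873, h(20/3) ≈ 4.041, h(22/3) ≈ 4.203, h(8) ≈ 4.359, h(26/3) ≈ 4.509.
Sum = Δu · [h(10/3) + h(4) + h(14/3) + ...].
Sum ≈ 23.080.

23.080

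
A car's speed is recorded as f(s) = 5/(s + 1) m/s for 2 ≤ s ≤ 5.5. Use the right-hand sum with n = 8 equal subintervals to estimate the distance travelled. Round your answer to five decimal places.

3.67659

Δs = (5.5 − 2)/8 = 0.4375.
Right endpoints: 2.4375, 2.875, 3.3125, 3.75, 4.1875, 4.625, 5.0625, 5.5.
f(2.4375) = 16/11, f(2.875) = 40/31, f(3.3125) = 80/69, f(3.75) = 20/19, f(4.1875) = 80/83, f(4.625) = 8/9, f(5.0625) = 80/97, f(5.5) = 10/13.
Sum = Δs · [f(2.4375) + f(2.875) + f(3.3125) + ...].
Sum ≈ 3.67659.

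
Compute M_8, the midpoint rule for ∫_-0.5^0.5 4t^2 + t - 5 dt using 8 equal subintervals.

-4.671875

Δt = (0.5 − (-0.5))/8 = 0.125.
Midpoints: -0.4375, -0.3125, -0.1875, -0.0625, 0.0625, 0.1875, 0.3125, 0.4375.
f(-0.4375) = -4.671875, f(-0.3125) = -4.921875, f(-0.1875) = -5.046875, f(-0.0625) = -5.046875, f(0.0625) = -4.921875, f(0.1875) = -4.671875, f(0.3125) = -4.296875, f(0.4375) = -3.796875.
Sum = Δt · [f(-0.4375) + f(-0.3125) + f(-0.1875) + ...].
Sum = -4.671875.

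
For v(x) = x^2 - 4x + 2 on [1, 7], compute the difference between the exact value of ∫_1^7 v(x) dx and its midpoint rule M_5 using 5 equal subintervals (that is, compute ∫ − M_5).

Exact integral: ∫_1^7 v(x) dx = 30.
M_5 = 29.28.
Error = 30 − 29.28 = 0.72.

0.72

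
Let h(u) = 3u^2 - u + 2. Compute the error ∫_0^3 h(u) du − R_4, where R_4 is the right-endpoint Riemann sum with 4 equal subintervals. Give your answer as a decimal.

Exact integral: ∫_0^3 h(u) du = 28.5.
R_4 = 38.34375.
Error = 28.5 − 38.34375 = -9.84375.

-9.84375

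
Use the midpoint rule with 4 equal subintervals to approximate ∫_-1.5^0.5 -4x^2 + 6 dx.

7.5

Δx = (0.5 − (-1.5))/4 = 0.5.
Midpoints: -1.25, -0.75, -0.25, 0.25.
f(-1.25) = -0.25, f(-0.75) = 3.75, f(-0.25) = 5.75, f(0.25) = 5.75.
Sum = Δx · [f(-1.25) + f(-0.75) + f(-0.25) + f(0.25)].
Sum = 7.5.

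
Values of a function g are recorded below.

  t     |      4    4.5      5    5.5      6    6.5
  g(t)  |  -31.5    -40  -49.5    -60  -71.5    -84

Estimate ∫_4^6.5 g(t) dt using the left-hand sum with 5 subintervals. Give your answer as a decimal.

-126.25

Δt = 0.5.
Sum = 0.5·[(-31.5) + (-40) + (-49.5) + (-60) + (-71.5)] = -126.25.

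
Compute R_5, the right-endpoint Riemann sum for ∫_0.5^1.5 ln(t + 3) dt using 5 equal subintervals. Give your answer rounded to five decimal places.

1.40860

Δt = (1.5 − 0.5)/5 = 0.2.
Right endpoints: 0.7, 0.9, 1.1, 1.3, 1.5.
f(0.7) ≈ 1.30833, f(0.9) ≈ 1.36098, f(1.1) ≈ 1.41099, f(1.3) ≈ 1.45862, f(1.5) ≈ 1.50408.
Sum = Δt · [f(0.7) + f(0.9) + f(1.1) + f(1.3) + f(1.5)].
Sum ≈ 1.40860.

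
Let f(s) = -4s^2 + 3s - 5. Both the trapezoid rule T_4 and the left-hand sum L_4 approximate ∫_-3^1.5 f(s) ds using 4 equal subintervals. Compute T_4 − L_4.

T_4 = -76.921875.
L_4 = -99.703125.
T_4 − L_4 = 22.78125.

22.78125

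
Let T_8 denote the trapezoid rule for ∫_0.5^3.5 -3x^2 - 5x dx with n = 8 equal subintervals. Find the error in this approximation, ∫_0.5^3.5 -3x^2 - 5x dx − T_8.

Exact integral: ∫_0.5^3.5 f(x) dx = -72.75.
T_8 = -72.9609375.
Error = -72.75 − (-72.9609375) = 0.2109375.

0.2109375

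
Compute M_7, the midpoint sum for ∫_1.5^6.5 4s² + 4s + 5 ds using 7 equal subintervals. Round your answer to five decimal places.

Δs = (6.5 − 1.5)/7 = 5/7.
Midpoints: 13/7, 18/7, 23/7, 4, 33/7, 38/7, 43/7.
f(13/7) = 1285/49, f(18/7) = 2045/49, f(23/7) = 3005/49, f(4) = 85, f(33/7) = 5525/49, f(38/7) = 7085/49, f(43/7) = 8845/49.
Sum = Δs · [f(13/7) + f(18/7) + f(23/7) + ...].
Sum ≈ 465.81633.

465.81633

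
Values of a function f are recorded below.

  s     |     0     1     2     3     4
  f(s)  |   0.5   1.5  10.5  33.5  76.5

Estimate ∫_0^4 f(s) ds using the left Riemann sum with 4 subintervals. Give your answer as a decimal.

46

Δs = 1.
Sum = 1·[0.5 + 1.5 + 10.5 + 33.5] = 46.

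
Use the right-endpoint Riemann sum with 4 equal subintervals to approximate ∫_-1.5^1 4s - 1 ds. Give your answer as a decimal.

-1.875

Δs = (1 − (-1.5))/4 = 0.625.
Right endpoints: -0.875, -0.25, 0.375, 1.
f(-0.875) = -4.5, f(-0.25) = -2, f(0.375) = 0.5, f(1) = 3.
Sum = Δs · [f(-0.875) + f(-0.25) + f(0.375) + f(1)].
Sum = -1.875.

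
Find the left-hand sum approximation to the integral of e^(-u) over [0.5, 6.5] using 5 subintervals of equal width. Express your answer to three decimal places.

Δu = (6.5 − 0.5)/5 = 1.2.
Left endpoints: 0.5, 1.7, 2.9, 4.1, 5.3.
f(0.5) ≈ 0.607, f(1.7) ≈ 0.183, f(2.9) ≈ 0.055, f(4.1) ≈ 0.017, f(5.3) ≈ 0.005.
Sum = Δu · [f(0.5) + f(1.7) + f(2.9) + f(4.1) + f(5.3)].
Sum ≈ 1.039.

1.039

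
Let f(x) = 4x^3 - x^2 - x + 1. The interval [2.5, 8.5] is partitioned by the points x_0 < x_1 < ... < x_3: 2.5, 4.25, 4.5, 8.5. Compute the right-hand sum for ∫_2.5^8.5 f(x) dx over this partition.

Subinterval widths: 1.75, 0.25, 4.
Right endpoints: 4.25, 4.5, 8.5.
f(4.25) = 285.75, f(4.5) = 340.75, f(8.5) = 2376.75.
Sum = Σ Δx_i · f(x_i).
Sum = 10092.25.

10092.25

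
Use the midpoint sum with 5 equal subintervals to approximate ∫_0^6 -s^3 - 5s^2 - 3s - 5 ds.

Δs = (6 − 0)/5 = 1.2.
Midpoints: 0.6, 1.8, 3, 4.2, 5.4.
f(0.6) = -8.816, f(1.8) = -32.432, f(3) = -86, f(4.2) = -179.888, f(5.4) = -324.464.
Sum = Δs · [f(0.6) + f(1.8) + f(3) + f(4.2) + f(5.4)].
Sum = -757.92.

-757.92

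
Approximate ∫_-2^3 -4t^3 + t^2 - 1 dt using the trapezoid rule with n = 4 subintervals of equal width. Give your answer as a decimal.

Δt = (3 − (-2))/4 = 1.25.
f(-2) = 35, f(-0.75) = 1.25, f(0.5) = -1.25, f(1.75) = -19.375, f(3) = -100.
T_4 = (Δt/2)·[f(t_0) + 2f(t_1) + 2f(t_2) + 2f(t_3) + f(t_4)].
Sum = -64.84375.

-64.84375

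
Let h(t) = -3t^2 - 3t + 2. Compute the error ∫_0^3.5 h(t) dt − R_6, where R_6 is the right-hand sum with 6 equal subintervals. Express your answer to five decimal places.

14.37674

Exact integral: ∫_0^3.5 h(t) dt = -54.25.
R_6 ≈ -68.6267361.
Error ≈ -54.25 − (-68.6267361) ≈ 14.37674.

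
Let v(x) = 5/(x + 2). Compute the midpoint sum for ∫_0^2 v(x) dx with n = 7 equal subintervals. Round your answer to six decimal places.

3.462561

Δx = (2 − 0)/7 = 2/7.
Midpoints: 1/7, 3/7, 5/7, 1, 9/7, 11/7, 13/7.
v(1/7) = 7/3, v(3/7) = 35/17, v(5/7) = 35/19, v(1) = 5/3, v(9/7) = 35/23, v(11/7) = 1.4, v(13/7) = 35/27.
Sum = Δx · [v(1/7) + v(3/7) + v(5/7) + ...].
Sum ≈ 3.462561.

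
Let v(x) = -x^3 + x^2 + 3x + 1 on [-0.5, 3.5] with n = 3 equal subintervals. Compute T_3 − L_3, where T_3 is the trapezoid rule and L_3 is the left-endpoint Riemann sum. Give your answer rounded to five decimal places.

-12.66667

T_3 ≈ -5.3148148.
L_3 ≈ 7.3518519.
T_3 − L_3 ≈ -12.66667.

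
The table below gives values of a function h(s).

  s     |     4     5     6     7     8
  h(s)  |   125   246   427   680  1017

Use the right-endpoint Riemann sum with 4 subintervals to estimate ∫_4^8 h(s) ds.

Δs = 1.
Sum = 1·[246 + 427 + 680 + 1017] = 2370.

2370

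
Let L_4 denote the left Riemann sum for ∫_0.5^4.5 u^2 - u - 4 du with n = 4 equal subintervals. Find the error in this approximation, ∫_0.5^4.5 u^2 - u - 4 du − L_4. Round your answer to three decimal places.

7.333

Exact integral: ∫_0.5^4.5 f(u) du ≈ 4.33333.
L_4 = -3.
Error ≈ 4.33333 − (-3) ≈ 7.333.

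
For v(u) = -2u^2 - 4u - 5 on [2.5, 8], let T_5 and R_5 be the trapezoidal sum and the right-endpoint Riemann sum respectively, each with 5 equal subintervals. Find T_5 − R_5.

75.625

T_5 = -476.135.
R_5 = -551.76.
T_5 − R_5 = 75.625.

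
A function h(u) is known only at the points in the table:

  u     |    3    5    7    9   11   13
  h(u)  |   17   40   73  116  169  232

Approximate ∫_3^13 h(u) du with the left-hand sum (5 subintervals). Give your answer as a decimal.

830

Δu = 2.
Sum = 2·[17 + 40 + 73 + 116 + 169] = 830.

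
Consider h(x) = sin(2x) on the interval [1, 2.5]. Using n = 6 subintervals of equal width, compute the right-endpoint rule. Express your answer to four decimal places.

-0.5761

Δx = (2.5 − 1)/6 = 0.25.
Right endpoints: 1.25, 1.5, 1.75, 2, 2.25, 2.5.
h(1.25) ≈ 0.5985, h(1.5) ≈ 0.1411, h(1.75) ≈ -0.3508, h(2) ≈ -0.7568, h(2.25) ≈ -0.9775, h(2.5) ≈ -0.9589.
Sum = Δx · [h(1.25) + h(1.5) + h(1.75) + ...].
Sum ≈ -0.5761.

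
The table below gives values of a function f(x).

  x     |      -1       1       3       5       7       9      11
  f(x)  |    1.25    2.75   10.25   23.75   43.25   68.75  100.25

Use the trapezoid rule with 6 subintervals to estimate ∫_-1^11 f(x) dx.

Δx = 2.
T_6 = (2/2)·[1.25 + 2·2.75 + 2·10.25 + 2·23.75 + 2·43.25 + 2·68.75 + 100.25] = 399.

399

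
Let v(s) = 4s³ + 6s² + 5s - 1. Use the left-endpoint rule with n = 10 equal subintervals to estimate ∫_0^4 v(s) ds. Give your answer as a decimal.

348.8

Δs = (4 − 0)/10 = 0.4.
Left endpoints: 0, 0.4, 0.8, 1.2, 1.6, 2, 2.4, 2.8, 3.2, 3.6.
v(0) = -1, v(0.4) = 2.216, v(0.8) = 8.888, v(1.2) = 20.552, v(1.6) = 38.744, v(2) = 65, v(2.4) = 100.856, v(2.8) = 147.848, v(3.2) = 207.512, v(3.6) = 281.384.
Sum = Δs · [v(0) + v(0.4) + v(0.8) + ...].
Sum = 348.8.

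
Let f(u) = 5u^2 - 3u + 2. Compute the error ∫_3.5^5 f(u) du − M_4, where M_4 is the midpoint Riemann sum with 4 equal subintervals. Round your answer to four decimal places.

Exact integral: ∫_3.5^5 f(u) du = 120.75.
M_4 ≈ 120.662109.
Error ≈ 120.75 − 120.662109 ≈ 0.0879.

0.0879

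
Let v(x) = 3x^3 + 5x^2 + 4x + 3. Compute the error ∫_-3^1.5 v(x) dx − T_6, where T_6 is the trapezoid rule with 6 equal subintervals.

Exact integral: ∫_-3^1.5 v(x) dx = -6.328125.
T_6 = -7.06640625.
Error = -6.328125 − (-7.06640625) = 0.73828125.

0.73828125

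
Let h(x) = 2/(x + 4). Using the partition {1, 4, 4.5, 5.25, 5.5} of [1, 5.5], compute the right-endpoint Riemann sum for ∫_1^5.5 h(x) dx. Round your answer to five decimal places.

Subinterval widths: 3, 0.5, 0.75, 0.25.
Right endpoints: 4, 4.5, 5.25, 5.5.
h(4) = 0.25, h(4.5) = 4/17, h(5.25) = 8/37, h(5.5) = 4/19.
Sum = Σ Δx_i · h(x_i).
Sum ≈ 1.08244.

1.08244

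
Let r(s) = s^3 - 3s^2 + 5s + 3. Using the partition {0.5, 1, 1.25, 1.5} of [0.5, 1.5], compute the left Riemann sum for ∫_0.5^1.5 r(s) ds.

5.56640625

Subinterval widths: 0.5, 0.25, 0.25.
Left endpoints: 0.5, 1, 1.25.
r(0.5) = 4.875, r(1) = 6, r(1.25) = 6.515625.
Sum = Σ Δs_i · r(s_i).
Sum = 5.56640625.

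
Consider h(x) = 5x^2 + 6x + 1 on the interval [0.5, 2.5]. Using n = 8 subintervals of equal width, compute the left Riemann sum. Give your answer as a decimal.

Δx = (2.5 − 0.5)/8 = 0.25.
Left endpoints: 0.5, 0.75, 1, 1.25, 1.5, 1.75, 2, 2.25.
h(0.5) = 5.25, h(0.75) = 8.3125, h(1) = 12, h(1.25) = 16.3125, h(1.5) = 21.25, h(1.75) = 26.8125, h(2) = 33, h(2.25) = 39.8125.
Sum = Δx · [h(0.5) + h(0.75) + h(1) + ...].
Sum = 40.6875.

40.6875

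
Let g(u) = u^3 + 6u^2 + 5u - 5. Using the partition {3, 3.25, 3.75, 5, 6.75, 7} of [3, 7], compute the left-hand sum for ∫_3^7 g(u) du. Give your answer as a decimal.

Subinterval widths: 0.25, 0.5, 1.25, 1.75, 0.25.
Left endpoints: 3, 3.25, 3.75, 5, 6.75.
g(3) = 91, g(3.25) = 108.953125, g(3.75) = 150.859375, g(5) = 295, g(6.75) = 609.671875.
Sum = Σ Δu_i · g(u_i).
Sum = 934.46875.

934.46875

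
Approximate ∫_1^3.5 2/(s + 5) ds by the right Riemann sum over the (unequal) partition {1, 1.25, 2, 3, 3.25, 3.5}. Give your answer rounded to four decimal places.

Subinterval widths: 0.25, 0.75, 1, 0.25, 0.25.
Right endpoints: 1.25, 2, 3, 3.25, 3.5.
f(1.25) = 0.32, f(2) = 2/7, f(3) = 0.25, f(3.25) = 8/33, f(3.5) = 4/17.
Sum = Σ Δs_i · f(s_i).
Sum ≈ 0.6637.

0.6637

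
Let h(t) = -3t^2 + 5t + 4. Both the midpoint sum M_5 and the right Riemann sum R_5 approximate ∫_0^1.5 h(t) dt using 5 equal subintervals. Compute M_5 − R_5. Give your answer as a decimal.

M_5 = 8.28375.
R_5 = 8.295.
M_5 − R_5 = -0.01125.

-0.01125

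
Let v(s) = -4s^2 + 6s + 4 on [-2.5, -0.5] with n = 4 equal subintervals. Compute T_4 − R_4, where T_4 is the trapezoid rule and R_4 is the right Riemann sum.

T_4 = -31.
R_4 = -22.
T_4 − R_4 = -9.

-9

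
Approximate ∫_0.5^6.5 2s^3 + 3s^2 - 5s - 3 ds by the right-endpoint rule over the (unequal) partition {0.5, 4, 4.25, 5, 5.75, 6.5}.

1620.234375

Subinterval widths: 3.5, 0.25, 0.75, 0.75, 0.75.
Right endpoints: 4, 4.25, 5, 5.75, 6.5.
f(4) = 153, f(4.25) = 183.46875, f(5) = 297, f(5.75) = 447.65625, f(6.5) = 640.5.
Sum = Σ Δs_i · f(s_i).
Sum = 1620.234375.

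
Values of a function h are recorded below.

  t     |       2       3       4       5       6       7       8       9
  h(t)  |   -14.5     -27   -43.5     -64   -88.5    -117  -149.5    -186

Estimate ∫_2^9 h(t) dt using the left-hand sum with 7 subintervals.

-504

Δt = 1.
Sum = 1·[(-14.5) + (-27) + (-43.5) + (-64) + (-88.5) + (-117) + (-149.5)] = -504.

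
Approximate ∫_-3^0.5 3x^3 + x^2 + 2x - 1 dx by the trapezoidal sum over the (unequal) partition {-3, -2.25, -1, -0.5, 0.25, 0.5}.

Subinterval widths: 0.75, 1.25, 0.5, 0.75, 0.25.
f(-3) = -79, f(-2.25) = -34.609375, f(-1) = -5, f(-0.5) = -2.125, f(0.25) = -0.390625, f(0.5) = 0.625.
On each subinterval the trapezoid contributes (Δx_i/2)·[f(x_{i-1}) + f(x_i)].
Sum = -70.0546875.

-70.0546875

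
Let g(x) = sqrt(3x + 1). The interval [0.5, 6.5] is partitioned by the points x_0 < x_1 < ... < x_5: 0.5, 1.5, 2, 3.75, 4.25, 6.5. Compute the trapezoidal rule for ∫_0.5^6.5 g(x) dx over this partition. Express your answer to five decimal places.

19.65574

Subinterval widths: 1, 0.5, 1.75, 0.5, 2.25.
g(0.5) ≈ 1.58114, g(1.5) ≈ 2.34521, g(2) ≈ 2.64575, g(3.75) ≈ 3.50000, g(4.25) ≈ 3.70810, g(6.5) ≈ 4.52769.
On each subinterval the trapezoid contributes (Δx_i/2)·[g(x_{i-1}) + g(x_i)].
Sum ≈ 19.65574.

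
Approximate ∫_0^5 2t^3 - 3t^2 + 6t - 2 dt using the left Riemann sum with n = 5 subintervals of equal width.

Δt = (5 − 0)/5 = 1.
Left endpoints: 0, 1, 2, 3, 4.
f(0) = -2, f(1) = 3, f(2) = 14, f(3) = 43, f(4) = 102.
Sum = Δt · [f(0) + f(1) + f(2) + f(3) + f(4)].
Sum = 160.

160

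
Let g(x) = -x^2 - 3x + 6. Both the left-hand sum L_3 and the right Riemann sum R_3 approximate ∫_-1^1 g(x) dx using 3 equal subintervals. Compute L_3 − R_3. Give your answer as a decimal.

4

L_3 ≈ 13.185185.
R_3 ≈ 9.185185.
L_3 − R_3 = 4.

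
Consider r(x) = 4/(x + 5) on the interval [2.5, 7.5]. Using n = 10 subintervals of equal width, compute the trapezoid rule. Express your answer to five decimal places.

2.04425

Δx = (7.5 − 2.5)/10 = 0.5.
r(2.5) = 8/15, r(3) = 0.5, r(3.5) = 8/17, r(4) = 4/9, r(4.5) = 8/19, r(5) = 0.4, r(5.5) = 8/21, r(6) = 4/11, r(6.5) = 8/23, r(7) = 1/3, r(7.5) = 0.32.
T_10 = (Δx/2)·[r(x_0) + 2r(x_1) + ... + 2r(x_{9}) + r(x_10)].
Sum ≈ 2.04425.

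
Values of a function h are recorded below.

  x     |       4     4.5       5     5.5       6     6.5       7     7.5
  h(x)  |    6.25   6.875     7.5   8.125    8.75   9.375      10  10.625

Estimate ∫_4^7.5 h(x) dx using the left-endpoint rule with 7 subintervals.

28.4375

Δx = 0.5.
Sum = 0.5·[6.25 + 6.875 + 7.5 + 8.125 + 8.75 + 9.375 + 10] = 28.4375.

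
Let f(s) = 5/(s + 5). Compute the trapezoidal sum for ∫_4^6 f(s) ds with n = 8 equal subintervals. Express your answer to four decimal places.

Δs = (6 − 4)/8 = 0.25.
f(4) = 5/9, f(4.25) = 20/37, f(4.5) = 10/19, f(4.75) = 20/39, f(5) = 0.5, f(5.25) = 20/41, f(5.5) = 10/21, f(5.75) = 20/43, f(6) = 5/11.
T_8 = (Δs/2)·[f(s_0) + 2f(s_1) + ... + 2f(s_{7}) + f(s_8)].
Sum ≈ 1.0035.

1.0035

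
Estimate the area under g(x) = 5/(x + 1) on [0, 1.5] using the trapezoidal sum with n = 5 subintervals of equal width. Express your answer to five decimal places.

Δx = (1.5 − 0)/5 = 0.3.
g(0) = 5, g(0.3) = 50/13, g(0.6) = 3.125, g(0.9) = 50/19, g(1.2) = 25/11, g(1.5) = 2.
T_5 = (Δx/2)·[g(x_0) + 2g(x_1) + ... + 2g(x_{4}) + g(x_5)].
Sum ≈ 4.61264.

4.61264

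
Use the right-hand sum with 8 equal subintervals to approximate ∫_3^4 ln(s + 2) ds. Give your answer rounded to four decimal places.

1.7147

Δs = (4 − 3)/8 = 0.125.
Right endpoints: 3.125, 3.25, 3.375, 3.5, 3.625, 3.75, 3.875, 4.
f(3.125) ≈ 1.6341, f(3.25) ≈ 1.6582, f(3.375) ≈ 1.6818, f(3.5) ≈ 1.7047, f(3.625) ≈ 1.7272, f(3.75) ≈ 1.7492, f(3.875) ≈ 1.7707, f(4) ≈ 1.7918.
Sum = Δs · [f(3.125) + f(3.25) + f(3.375) + ...].
Sum ≈ 1.7147.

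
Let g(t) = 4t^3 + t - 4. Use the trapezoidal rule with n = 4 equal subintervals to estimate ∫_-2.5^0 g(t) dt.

-54.62890625

Δt = (0 − (-2.5))/4 = 0.625.
g(-2.5) = -69, g(-1.875) = -32.2421875, g(-1.25) = -13.0625, g(-0.625) = -5.6015625, g(0) = -4.
T_4 = (Δt/2)·[g(t_0) + 2g(t_1) + 2g(t_2) + 2g(t_3) + g(t_4)].
Sum = -54.62890625.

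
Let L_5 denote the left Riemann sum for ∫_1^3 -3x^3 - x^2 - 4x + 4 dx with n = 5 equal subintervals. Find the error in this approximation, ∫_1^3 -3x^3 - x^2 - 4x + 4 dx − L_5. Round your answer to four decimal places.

Exact integral: ∫_1^3 f(x) dx ≈ -76.666667.
L_5 = -58.88.
Error ≈ -76.666667 − (-58.88) ≈ -17.7867.

-17.7867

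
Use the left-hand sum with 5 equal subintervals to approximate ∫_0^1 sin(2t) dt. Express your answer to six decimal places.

Δt = (1 − 0)/5 = 0.2.
Left endpoints: 0, 0.2, 0.4, 0.6, 0.8.
f(0) ≈ 0.000000, f(0.2) ≈ 0.389418, f(0.4) ≈ 0.717356, f(0.6) ≈ 0.932039, f(0.8) ≈ 0.999574.
Sum = Δt · [f(0) + f(0.2) + f(0.4) + f(0.6) + f(0.8)].
Sum ≈ 0.607677.

0.607677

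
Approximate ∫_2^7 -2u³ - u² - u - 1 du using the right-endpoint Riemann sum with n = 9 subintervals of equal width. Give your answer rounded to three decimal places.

-1538.868

Δu = (7 − 2)/9 = 5/9.
Right endpoints: 23/9, 28/9, 11/3, 38/9, 43/9, 16/3, 53/9, 58/9, 7.
f(23/9) = -31687/729, f(28/9) = -53957/729, f(11/3) = -3151/27, f(38/9) = -126547/729, f(43/9) = -179867/729, f(16/3) = -9131/27, f(53/9) = -328057/729, f(58/9) = -425927/729, f(7) = -743.
Sum = Δu · [f(23/9) + f(28/9) + f(11/3) + ...].
Sum ≈ -1538.868.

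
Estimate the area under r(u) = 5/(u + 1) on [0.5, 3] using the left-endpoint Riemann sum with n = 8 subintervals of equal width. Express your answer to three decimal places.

Δu = (3 − 0.5)/8 = 0.3125.
Left endpoints: 0.5, 0.8125, 1.125, 1.4375, 1.75, 2.0625, 2.375, 2.6875.
r(0.5) = 10/3, r(0.8125) = 80/29, r(1.125) = 40/17, r(1.4375) = 80/39, r(1.75) = 20/11, r(2.0625) = 80/49, r(2.375) = 40/27, r(2.6875) = 80/59.
Sum = Δu · [r(0.5) + r(0.8125) + r(1.125) + ...].
Sum ≈ 5.245.

5.245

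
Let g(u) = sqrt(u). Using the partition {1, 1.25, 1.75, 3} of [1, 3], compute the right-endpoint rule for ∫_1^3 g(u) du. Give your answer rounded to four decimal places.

Subinterval widths: 0.25, 0.5, 1.25.
Right endpoints: 1.25, 1.75, 3.
g(1.25) ≈ 1.1180, g(1.75) ≈ 1.3229, g(3) ≈ 1.7321.
Sum = Σ Δu_i · g(u_i).
Sum ≈ 3.1060.

3.1060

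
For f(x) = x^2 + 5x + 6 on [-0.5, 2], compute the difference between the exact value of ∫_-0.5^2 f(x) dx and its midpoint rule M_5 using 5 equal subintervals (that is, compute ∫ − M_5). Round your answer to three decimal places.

0.052

Exact integral: ∫_-0.5^2 f(x) dx ≈ 27.08333.
M_5 = 27.03125.
Error ≈ 27.08333 − 27.03125 ≈ 0.052.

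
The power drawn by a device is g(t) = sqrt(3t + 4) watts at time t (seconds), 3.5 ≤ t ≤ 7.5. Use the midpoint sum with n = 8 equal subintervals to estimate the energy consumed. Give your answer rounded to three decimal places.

Δt = (7.5 − 3.5)/8 = 0.5.
Midpoints: 3.75, 4.25, 4.75, 5.25, 5.75, 6.25, 6.75, 7.25.
g(3.75) ≈ 3.905, g(4.25) ≈ 4.093, g(4.75) ≈ 4.272, g(5.25) ≈ 4.444, g(5.75) ≈ 4.610, g(6.25) ≈ 4.770, g(6.75) ≈ 4.924, g(7.25) ≈ 5.074.
Sum = Δt · [g(3.75) + g(4.25) + g(4.75) + ...].
Sum ≈ 18.046.

18.046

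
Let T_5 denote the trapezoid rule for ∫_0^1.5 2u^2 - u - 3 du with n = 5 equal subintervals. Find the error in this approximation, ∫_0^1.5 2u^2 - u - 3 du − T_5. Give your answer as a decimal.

Exact integral: ∫_0^1.5 f(u) du = -3.375.
T_5 = -3.33.
Error = -3.375 − (-3.33) = -0.045.

-0.045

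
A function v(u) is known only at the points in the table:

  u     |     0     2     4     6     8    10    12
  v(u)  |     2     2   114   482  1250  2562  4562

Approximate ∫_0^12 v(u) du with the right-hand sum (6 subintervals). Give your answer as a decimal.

17944

Δu = 2.
Sum = 2·[2 + 114 + 482 + 1250 + 2562 + 4562] = 17944.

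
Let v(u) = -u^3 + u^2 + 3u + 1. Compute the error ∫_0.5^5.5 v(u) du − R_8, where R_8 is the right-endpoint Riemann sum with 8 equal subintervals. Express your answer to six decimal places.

40.494792

Exact integral: ∫_0.5^5.5 v(u) du ≈ -123.33333333.
R_8 = -163.828125.
Error ≈ -123.33333333 − (-163.828125) ≈ 40.494792.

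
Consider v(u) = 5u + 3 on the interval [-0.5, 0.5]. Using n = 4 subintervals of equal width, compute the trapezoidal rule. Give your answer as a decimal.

3

Δu = (0.5 − (-0.5))/4 = 0.25.
v(-0.5) = 0.5, v(-0.25) = 1.75, v(0) = 3, v(0.25) = 4.25, v(0.5) = 5.5.
T_4 = (Δu/2)·[v(u_0) + 2v(u_1) + 2v(u_2) + 2v(u_3) + v(u_4)].
Sum = 3.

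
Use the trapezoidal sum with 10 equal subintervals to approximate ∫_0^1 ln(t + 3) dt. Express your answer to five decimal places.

Δt = (1 − 0)/10 = 0.1.
f(0) ≈ 1.09861, f(0.1) ≈ 1.13140, f(0.2) ≈ 1.16315, f(0.3) ≈ 1.19392, f(0.4) ≈ 1.22378, f(0.5) ≈ 1.25276, f(0.6) ≈ 1.28093, f(0.7) ≈ 1.30833, f(0.8) ≈ 1.33500, f(0.9) ≈ 1.36098, f(1) ≈ 1.38629.
T_10 = (Δt/2)·[f(t_0) + 2f(t_1) + ... + 2f(t_{9}) + f(t_10)].
Sum ≈ 1.24927.

1.24927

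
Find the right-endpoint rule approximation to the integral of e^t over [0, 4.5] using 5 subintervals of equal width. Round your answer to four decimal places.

135.0039

Δt = (4.5 − 0)/5 = 0.9.
Right endpoints: 0.9, 1.8, 2.7, 3.6, 4.5.
f(0.9) ≈ 2.4596, f(1.8) ≈ 6.0496, f(2.7) ≈ 14.8797, f(3.6) ≈ 36.5982, f(4.5) ≈ 90.0171.
Sum = Δt · [f(0.9) + f(1.8) + f(2.7) + f(3.6) + f(4.5)].
Sum ≈ 135.0039.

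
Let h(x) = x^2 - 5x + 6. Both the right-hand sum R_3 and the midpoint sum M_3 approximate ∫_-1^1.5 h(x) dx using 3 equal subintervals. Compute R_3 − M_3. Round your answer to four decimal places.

R_3 ≈ 8.935185.
M_3 ≈ 13.188657.
R_3 − M_3 ≈ -4.2535.

-4.2535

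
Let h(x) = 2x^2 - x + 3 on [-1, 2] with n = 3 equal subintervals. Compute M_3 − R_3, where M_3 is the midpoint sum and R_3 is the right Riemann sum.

-3

M_3 = 13.
R_3 = 16.
M_3 − R_3 = -3.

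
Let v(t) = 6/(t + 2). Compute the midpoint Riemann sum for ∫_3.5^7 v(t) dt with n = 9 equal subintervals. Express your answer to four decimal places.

2.9541

Δt = (7 − 3.5)/9 = 7/18.
Midpoints: 133/36, 49/12, 161/36, 175/36, 5.25, 203/36, 217/36, 77/12, 245/36.
v(133/36) = 216/205, v(49/12) = 72/73, v(161/36) = 216/233, v(175/36) = 216/247, v(5.25) = 24/29, v(203/36) = 216/275, v(217/36) = 216/289, v(77/12) = 72/101, v(245/36) = 216/317.
Sum = Δt · [v(133/36) + v(49/12) + v(161/36) + ...].
Sum ≈ 2.9541.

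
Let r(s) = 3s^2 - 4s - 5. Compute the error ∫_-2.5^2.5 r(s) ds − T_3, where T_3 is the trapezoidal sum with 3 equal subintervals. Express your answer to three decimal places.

-6.944

Exact integral: ∫_-2.5^2.5 r(s) ds = 6.25.
T_3 ≈ 13.19444.
Error ≈ 6.25 − 13.19444 ≈ -6.944.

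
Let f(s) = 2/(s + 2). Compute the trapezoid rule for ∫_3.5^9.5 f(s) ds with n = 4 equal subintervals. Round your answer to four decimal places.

1.4847

Δs = (9.5 − 3.5)/4 = 1.5.
f(3.5) = 4/11, f(5) = 2/7, f(6.5) = 4/17, f(8) = 0.2, f(9.5) = 4/23.
T_4 = (Δs/2)·[f(s_0) + 2f(s_1) + 2f(s_2) + 2f(s_3) + f(s_4)].
Sum ≈ 1.4847.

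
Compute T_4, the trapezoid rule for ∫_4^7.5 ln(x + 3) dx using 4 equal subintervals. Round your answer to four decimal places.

Δx = (7.5 − 4)/4 = 0.875.
f(4) ≈ 1.9459, f(4.875) ≈ 2.0637, f(5.75) ≈ 2.1691, f(6.625) ≈ 2.2644, f(7.5) ≈ 2.3514.
T_4 = (Δx/2)·[f(x_0) + 2f(x_1) + 2f(x_2) + 2f(x_3) + f(x_4)].
Sum ≈ 7.5650.

7.5650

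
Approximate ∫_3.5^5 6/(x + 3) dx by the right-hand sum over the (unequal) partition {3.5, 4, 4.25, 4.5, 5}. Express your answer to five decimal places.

1.21047

Subinterval widths: 0.5, 0.25, 0.25, 0.5.
Right endpoints: 4, 4.25, 4.5, 5.
f(4) = 6/7, f(4.25) = 24/29, f(4.5) = 0.8, f(5) = 0.75.
Sum = Σ Δx_i · f(x_i).
Sum ≈ 1.21047.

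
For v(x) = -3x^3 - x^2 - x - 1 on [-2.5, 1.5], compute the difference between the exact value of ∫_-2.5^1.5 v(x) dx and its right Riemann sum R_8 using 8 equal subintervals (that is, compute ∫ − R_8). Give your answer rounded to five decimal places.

Exact integral: ∫_-2.5^1.5 v(x) dx ≈ 17.1666667.
R_8 = 3.5.
Error ≈ 17.1666667 − 3.5 ≈ 13.66667.

13.66667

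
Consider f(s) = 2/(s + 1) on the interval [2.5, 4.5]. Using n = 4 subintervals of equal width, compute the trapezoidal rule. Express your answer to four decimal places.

Δs = (4.5 − 2.5)/4 = 0.5.
f(2.5) = 4/7, f(3) = 0.5, f(3.5) = 4/9, f(4) = 0.4, f(4.5) = 4/11.
T_4 = (Δs/2)·[f(s_0) + 2f(s_1) + 2f(s_2) + 2f(s_3) + f(s_4)].
Sum ≈ 0.9060.

0.9060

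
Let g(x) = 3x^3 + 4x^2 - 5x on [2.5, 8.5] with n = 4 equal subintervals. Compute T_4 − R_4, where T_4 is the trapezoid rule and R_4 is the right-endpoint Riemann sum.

-1522.125

T_4 = 4639.125.
R_4 = 6161.25.
T_4 − R_4 = -1522.125.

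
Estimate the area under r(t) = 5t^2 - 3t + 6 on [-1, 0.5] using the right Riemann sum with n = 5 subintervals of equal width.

Δt = (0.5 − (-1))/5 = 0.3.
Right endpoints: -0.7, -0.4, -0.1, 0.2, 0.5.
r(-0.7) = 10.55, r(-0.4) = 8, r(-0.1) = 6.35, r(0.2) = 5.6, r(0.5) = 5.75.
Sum = Δt · [r(-0.7) + r(-0.4) + r(-0.1) + r(0.2) + r(0.5)].
Sum = 10.875.

10.875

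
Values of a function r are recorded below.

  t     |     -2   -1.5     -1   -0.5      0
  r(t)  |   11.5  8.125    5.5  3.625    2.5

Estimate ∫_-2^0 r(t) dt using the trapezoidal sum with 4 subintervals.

12.125

Δt = 0.5.
T_4 = (0.5/2)·[11.5 + 2·8.125 + 2·5.5 + 2·3.625 + 2.5] = 12.125.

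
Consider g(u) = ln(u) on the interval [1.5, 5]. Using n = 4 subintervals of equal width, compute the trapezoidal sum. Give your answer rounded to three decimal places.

3.910

Δu = (5 − 1.5)/4 = 0.875.
g(1.5) ≈ 0.405, g(2.375) ≈ 0.865, g(3.25) ≈ 1.179, g(4.125) ≈ 1.417, g(5) ≈ 1.609.
T_4 = (Δu/2)·[g(u_0) + 2g(u_1) + 2g(u_2) + 2g(u_3) + g(u_4)].
Sum ≈ 3.910.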